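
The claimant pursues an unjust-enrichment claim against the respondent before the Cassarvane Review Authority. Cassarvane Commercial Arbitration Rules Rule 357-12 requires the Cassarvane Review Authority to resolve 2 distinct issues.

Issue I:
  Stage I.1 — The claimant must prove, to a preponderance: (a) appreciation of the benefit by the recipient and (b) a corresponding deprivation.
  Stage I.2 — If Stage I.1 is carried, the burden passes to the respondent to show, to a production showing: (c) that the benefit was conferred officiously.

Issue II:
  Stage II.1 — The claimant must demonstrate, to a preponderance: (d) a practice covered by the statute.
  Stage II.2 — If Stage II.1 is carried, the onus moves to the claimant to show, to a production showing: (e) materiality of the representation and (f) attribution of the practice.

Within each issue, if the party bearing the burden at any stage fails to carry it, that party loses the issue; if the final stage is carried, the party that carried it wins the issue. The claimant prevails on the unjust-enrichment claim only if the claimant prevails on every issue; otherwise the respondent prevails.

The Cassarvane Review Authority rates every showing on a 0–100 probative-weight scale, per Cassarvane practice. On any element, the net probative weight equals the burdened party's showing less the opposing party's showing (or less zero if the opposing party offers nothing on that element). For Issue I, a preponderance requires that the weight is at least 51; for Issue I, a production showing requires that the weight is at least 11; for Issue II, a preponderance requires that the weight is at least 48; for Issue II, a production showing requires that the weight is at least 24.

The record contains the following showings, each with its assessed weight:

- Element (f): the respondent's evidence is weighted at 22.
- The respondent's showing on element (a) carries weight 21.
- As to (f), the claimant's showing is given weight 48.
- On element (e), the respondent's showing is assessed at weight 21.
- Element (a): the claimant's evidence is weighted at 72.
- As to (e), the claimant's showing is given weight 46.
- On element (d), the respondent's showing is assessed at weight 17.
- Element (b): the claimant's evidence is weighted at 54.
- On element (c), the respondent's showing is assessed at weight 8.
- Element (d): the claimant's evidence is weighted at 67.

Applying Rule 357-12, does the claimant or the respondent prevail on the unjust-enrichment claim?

claimant

— Issue I —
At Stage I.1 the claimant must meet a preponderance (weight is at least 51): on (a) the weight is 72 less the opposing 21 gives net 51, ≥ 51, so (a) meets the standard; on (b) the weight is 54, which does reach 51, so (b) meets the standard.
  The claimant carries Stage I.1; the respondent now bears the burden.
At Stage I.2 the respondent must meet a production showing (weight is at least 11): on (c) the weight is 8, which does not reach 11, so (c) does not meet the standard.
  Stage I.2 not carried; the respondent fails its burden.
The claimant prevails on this issue.
— Issue II —
Stage II.1 — burden on claimant; standard: a preponderance (weight is at least 48).
    (d): 67 − 17 = 50 ≥ 48 [met]
  All elements met. The claimant retains the burden for Stage II.2.
Stage II.2 — burden on claimant; standard: a production showing (weight is at least 24).
    (e): 46 − 21 = 25 ≥ 24 [met]
    (f): 48 − 22 = 26 ≥ 24 [met]
  Stage II.2 carried; the final stage is satisfied.
With every stage satisfied, the claimant prevails on this issue.
Per-issue: Issue I → claimant; Issue II → claimant. The claimant must prevail on every issue; overall, the claimant prevails.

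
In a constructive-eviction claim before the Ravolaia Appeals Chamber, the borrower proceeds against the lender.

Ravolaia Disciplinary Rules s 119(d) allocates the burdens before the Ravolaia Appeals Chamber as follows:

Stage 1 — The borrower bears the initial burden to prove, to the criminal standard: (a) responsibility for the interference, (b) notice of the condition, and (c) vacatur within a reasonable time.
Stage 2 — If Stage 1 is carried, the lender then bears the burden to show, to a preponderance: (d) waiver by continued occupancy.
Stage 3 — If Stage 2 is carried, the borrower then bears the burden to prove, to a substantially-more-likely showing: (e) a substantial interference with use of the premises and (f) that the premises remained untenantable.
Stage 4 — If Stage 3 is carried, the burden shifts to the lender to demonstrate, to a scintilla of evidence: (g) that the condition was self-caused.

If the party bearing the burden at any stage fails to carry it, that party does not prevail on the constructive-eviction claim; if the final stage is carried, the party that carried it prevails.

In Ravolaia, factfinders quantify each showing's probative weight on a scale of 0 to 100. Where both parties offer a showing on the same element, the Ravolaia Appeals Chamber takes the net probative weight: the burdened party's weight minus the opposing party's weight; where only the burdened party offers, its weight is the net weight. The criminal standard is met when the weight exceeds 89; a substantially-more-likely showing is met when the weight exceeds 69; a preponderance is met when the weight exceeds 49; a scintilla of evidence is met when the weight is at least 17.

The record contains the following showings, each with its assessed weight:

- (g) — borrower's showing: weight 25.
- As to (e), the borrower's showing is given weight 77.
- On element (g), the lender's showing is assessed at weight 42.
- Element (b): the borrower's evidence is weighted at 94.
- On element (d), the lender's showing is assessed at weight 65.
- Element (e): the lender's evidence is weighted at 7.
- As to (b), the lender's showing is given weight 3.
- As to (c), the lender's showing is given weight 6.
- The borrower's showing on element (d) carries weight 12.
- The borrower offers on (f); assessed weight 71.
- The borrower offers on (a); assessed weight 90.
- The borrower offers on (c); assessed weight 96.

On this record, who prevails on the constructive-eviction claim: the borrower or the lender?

lender

Stage 1 — burden on borrower; standard: the criminal standard (weight exceeds 89).
    (a): 90 > 89 [met]
    (b): 94 − 3 = 91 > 89 [met]
    (c): 96 − 6 = 90 > 89 [met]
  Stage 1 carried; the burden shifts to the lender.
Stage 2 — burden on lender; standard: a preponderance (weight exceeds 49).
    (d): 65 − 12 = 53 > 49 [met]
  The lender carries Stage 2; the borrower now bears the burden.
Stage 3 — burden on borrower; standard: a substantially-more-likely showing (weight exceeds 69).
    (e): 77 − 7 = 70 > 69 [met]
    (f): 71 > 69 [met]
  Stage 3 is satisfied; the onus moves to the lender.
Stage 4 — burden on lender; standard: a scintilla of evidence (weight is at least 17).
    (g): 42 − 25 = 17 ≥ 17 [met]
  The lender carries the last stage.
All stages carried — the lender prevails.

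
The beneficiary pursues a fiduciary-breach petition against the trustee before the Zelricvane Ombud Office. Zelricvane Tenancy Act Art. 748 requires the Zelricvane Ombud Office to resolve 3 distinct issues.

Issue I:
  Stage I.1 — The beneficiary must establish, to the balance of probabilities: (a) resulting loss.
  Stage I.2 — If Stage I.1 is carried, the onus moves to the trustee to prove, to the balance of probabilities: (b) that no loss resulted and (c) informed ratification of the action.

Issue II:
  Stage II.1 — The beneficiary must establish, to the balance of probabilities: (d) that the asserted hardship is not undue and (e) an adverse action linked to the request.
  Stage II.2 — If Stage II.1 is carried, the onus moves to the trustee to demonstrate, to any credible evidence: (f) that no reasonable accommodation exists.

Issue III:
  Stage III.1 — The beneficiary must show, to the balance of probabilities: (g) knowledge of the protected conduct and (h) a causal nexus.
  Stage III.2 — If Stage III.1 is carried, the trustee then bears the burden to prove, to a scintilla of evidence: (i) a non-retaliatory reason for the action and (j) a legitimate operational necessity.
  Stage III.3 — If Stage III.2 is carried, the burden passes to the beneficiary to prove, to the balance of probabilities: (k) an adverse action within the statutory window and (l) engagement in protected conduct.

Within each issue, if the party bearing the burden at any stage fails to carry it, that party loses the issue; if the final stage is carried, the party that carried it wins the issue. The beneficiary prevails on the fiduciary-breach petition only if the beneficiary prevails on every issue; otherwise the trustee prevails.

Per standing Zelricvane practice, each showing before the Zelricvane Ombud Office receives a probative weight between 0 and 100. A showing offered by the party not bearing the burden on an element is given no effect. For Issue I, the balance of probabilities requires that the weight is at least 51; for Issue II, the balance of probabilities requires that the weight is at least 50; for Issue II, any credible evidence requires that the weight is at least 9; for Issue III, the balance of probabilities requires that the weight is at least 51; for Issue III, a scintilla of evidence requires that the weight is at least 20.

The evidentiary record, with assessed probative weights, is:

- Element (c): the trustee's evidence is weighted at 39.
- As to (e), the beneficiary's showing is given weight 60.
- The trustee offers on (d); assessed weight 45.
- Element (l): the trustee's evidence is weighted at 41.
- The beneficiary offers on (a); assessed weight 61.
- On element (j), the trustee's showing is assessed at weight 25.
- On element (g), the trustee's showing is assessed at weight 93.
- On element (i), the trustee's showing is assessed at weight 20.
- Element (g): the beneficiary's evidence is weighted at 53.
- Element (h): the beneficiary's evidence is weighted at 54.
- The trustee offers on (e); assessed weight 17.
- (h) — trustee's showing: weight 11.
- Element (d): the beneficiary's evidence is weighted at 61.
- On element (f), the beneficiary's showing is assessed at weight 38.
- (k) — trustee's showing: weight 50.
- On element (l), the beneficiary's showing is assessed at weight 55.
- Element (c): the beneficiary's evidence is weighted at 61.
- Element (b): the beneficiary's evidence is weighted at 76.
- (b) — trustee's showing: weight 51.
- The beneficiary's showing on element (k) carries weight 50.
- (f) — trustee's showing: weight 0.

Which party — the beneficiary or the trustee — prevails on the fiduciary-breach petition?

trustee

— Issue I —
At Stage I.1 the beneficiary must meet the balance of probabilities (weight is at least 51): on (a) the weight is 61, ≥ 51, so (a) meets the standard.
  The beneficiary carries Stage I.1; the trustee now bears the burden.
At Stage I.2 the trustee must meet the balance of probabilities (weight is at least 51): on (b) the weight is 51 (the beneficiary's 76 is given no effect), ≥ 51, so (b) meets the standard; on (c) the weight is 39 (the beneficiary's 61 is given no effect), < 51, so (c) does not meet the standard.
  Not every element is met, so the trustee fails to carry Stage I.2.
The beneficiary prevails on this issue.
— Issue II —
Stage II.1 — burden on beneficiary; standard: the balance of probabilities (weight is at least 50).
    (d): 61 (trustee's 45 disregarded) ≥ 50 [met]
    (e): 60 (trustee's 17 disregarded) ≥ 50 [met]
  All elements met. The burden passes to the trustee.
Stage II.2 — burden on trustee; standard: any credible evidence (weight is at least 9).
    (f): 0 (beneficiary's 38 disregarded) < 9 [not met]
  Stage II.2 not carried; the trustee fails its burden.
The analysis ends at Stage II.2; the beneficiary prevails on this issue.
— Issue III —
At Stage III.1 the beneficiary must meet the balance of probabilities (weight is at least 51): on (g) the weight is 53 (the trustee's 93 is given no effect), which does reach 51, so (g) meets the standard; on (h) the weight is 54 (the trustee's 11 is given no effect), which does reach 51, so (h) meets the standard.
  Stage III.1 is satisfied; the onus moves to the trustee.
At Stage III.2 the trustee must meet a scintilla of evidence (weight is at least 20): on (i) the weight is 20, ≥ 20, so (i) meets the standard; on (j) the weight is 25, ≥ 20, so (j) meets the standard.
  Stage III.2 carried; the burden shifts to the beneficiary.
At Stage III.3 the beneficiary must meet the balance of probabilities (weight is at least 51): on (k) the weight is 50 (the trustee's 50 is given no effect), < 51, so (k) does not meet the standard; on (l) the weight is 55 (the trustee's 41 is given no effect), which does reach 51, so (l) meets the standard.
  The beneficiary does not carry Stage III.3.
The analysis ends at Stage III.3; the trustee prevails on this issue.
Per-issue: Issue I → beneficiary; Issue II → beneficiary; Issue III → trustee. The beneficiary must prevail on every issue; overall, the trustee prevails.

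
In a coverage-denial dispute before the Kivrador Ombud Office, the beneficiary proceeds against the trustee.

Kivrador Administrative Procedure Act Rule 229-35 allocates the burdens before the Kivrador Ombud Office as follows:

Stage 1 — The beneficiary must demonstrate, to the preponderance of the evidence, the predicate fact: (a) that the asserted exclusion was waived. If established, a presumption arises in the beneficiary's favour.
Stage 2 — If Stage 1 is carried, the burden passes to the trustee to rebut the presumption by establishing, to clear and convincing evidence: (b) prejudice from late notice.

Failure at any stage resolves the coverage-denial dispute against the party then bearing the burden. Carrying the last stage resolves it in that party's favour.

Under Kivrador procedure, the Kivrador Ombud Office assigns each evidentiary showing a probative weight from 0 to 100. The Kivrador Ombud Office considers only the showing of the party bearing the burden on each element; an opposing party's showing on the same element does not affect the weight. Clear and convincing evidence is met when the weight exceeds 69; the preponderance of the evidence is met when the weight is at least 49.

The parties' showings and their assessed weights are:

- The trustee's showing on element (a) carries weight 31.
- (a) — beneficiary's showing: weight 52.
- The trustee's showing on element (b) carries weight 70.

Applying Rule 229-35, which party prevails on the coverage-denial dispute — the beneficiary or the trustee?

Stage 1 (beneficiary, the preponderance of the evidence, weight is at least 49): (a) 52 (trustee's 31 disregarded) ≥ 49 — meets.
  The beneficiary carries Stage 1; the trustee now bears the burden.
Stage 2 (trustee, clear and convincing evidence, weight exceeds 69): (b) 70 > 69 — meets.
  All elements met at the final stage.
All stages carried — the trustee prevails.

trustee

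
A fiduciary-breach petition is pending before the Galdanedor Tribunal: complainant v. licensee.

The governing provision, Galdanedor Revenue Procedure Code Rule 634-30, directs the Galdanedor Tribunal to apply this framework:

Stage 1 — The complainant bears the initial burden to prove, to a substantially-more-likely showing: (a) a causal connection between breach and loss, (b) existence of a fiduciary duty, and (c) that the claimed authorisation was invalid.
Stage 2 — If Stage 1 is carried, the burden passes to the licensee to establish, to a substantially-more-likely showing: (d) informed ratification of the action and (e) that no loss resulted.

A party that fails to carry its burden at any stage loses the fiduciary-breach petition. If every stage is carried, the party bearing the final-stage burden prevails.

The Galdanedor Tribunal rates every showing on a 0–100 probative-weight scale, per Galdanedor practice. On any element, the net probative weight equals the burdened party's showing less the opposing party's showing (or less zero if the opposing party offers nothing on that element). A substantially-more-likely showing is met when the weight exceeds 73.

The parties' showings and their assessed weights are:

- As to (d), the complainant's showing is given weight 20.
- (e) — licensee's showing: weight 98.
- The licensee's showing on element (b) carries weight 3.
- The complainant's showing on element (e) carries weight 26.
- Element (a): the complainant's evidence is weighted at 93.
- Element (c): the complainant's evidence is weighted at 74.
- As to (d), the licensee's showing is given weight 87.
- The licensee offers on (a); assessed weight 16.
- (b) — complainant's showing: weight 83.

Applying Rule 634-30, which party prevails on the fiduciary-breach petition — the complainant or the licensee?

complainant

Stage 1 — burden on complainant; standard: a substantially-more-likely showing (weight exceeds 73).
    (a): 93 − 16 = 77 > 73 [met]
    (b): 83 − 3 = 80 > 73 [met]
    (c): 74 > 73 [met]
  All elements met. The burden passes to the licensee.
Stage 2 — burden on licensee; standard: a substantially-more-likely showing (weight exceeds 73).
    (d): 87 − 20 = 67 ≤ 73 [not met]
    (e): 98 − 26 = 72 ≤ 73 [not met]
  Stage 2 not carried; the licensee fails its burden.
The complainant prevails.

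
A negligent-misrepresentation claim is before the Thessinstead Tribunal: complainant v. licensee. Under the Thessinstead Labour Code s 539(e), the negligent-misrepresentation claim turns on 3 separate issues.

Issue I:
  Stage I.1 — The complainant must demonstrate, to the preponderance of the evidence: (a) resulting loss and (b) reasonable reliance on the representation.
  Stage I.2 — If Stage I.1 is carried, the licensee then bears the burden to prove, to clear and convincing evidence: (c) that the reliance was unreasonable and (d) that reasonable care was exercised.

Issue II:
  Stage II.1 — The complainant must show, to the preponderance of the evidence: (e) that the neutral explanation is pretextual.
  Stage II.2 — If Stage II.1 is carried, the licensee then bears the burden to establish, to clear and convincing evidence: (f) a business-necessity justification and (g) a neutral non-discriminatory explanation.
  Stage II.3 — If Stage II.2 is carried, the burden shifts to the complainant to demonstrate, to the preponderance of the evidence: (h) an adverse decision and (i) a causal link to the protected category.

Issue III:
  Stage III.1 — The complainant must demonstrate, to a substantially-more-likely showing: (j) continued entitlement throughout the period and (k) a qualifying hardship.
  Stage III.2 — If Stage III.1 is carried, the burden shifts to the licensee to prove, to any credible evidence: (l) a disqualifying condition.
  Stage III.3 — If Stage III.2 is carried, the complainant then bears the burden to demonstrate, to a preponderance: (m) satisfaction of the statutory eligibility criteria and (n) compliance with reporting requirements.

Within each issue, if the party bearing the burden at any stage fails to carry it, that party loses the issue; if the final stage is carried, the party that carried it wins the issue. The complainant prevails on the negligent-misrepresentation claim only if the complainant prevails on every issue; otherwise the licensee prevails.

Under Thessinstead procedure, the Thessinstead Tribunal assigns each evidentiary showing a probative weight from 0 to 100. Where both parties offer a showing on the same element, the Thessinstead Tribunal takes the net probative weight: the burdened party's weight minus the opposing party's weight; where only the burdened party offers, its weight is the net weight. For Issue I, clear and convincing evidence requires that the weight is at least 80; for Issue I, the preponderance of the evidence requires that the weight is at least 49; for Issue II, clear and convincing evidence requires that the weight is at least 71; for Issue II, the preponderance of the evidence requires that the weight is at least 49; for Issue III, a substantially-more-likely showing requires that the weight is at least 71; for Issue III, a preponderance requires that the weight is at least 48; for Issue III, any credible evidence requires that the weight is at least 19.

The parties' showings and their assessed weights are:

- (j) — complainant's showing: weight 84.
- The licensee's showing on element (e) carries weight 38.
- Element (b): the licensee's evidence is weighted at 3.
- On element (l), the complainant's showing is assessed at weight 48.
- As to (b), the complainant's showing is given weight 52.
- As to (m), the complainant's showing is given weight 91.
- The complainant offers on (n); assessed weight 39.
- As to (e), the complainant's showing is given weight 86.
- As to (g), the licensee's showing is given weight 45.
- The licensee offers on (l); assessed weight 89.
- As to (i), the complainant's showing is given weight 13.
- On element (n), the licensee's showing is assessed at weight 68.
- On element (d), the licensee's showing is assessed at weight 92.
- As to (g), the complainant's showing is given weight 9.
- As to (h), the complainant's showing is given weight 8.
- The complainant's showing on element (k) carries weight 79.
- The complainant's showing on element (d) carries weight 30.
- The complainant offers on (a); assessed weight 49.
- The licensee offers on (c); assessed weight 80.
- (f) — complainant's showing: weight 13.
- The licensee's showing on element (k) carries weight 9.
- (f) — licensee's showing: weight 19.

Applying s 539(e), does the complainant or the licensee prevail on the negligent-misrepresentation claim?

licensee

— Issue I —
Stage I.1 (complainant, the preponderance of the evidence, weight is at least 49): (a) 49 ≥ 49 — meets; (b) net 52−3=49 ≥ 49 — meets.
  Stage I.1 is satisfied; the onus moves to the licensee.
Stage I.2 (licensee, clear and convincing evidence, weight is at least 80): (c) 80 ≥ 80 — meets; (d) net 92−30=62 < 80 — fails.
  Stage I.2 not carried; the licensee fails its burden.
So the complainant prevails on this issue.
— Issue II —
At Stage II.1 the complainant must meet the preponderance of the evidence (weight is at least 49): on (e) the weight is 86 less the opposing 38 gives net 48, which does not reach 49, so (e) does not meet the standard.
  Stage II.1 not carried; the complainant fails its burden.
The analysis ends at Stage II.1; the licensee prevails on this issue.
— Issue III —
Stage III.1 (complainant, a substantially-more-likely showing, weight is at least 71): (j) 84 ≥ 71 — meets; (k) net 79−9=70 < 71 — fails.
  Not every element is met, so the complainant fails to carry Stage III.1.
The analysis ends at Stage III.1; the licensee prevails on this issue.
Per-issue: Issue I → complainant; Issue II → licensee; Issue III → licensee. The complainant must prevail on every issue; overall, the licensee prevails.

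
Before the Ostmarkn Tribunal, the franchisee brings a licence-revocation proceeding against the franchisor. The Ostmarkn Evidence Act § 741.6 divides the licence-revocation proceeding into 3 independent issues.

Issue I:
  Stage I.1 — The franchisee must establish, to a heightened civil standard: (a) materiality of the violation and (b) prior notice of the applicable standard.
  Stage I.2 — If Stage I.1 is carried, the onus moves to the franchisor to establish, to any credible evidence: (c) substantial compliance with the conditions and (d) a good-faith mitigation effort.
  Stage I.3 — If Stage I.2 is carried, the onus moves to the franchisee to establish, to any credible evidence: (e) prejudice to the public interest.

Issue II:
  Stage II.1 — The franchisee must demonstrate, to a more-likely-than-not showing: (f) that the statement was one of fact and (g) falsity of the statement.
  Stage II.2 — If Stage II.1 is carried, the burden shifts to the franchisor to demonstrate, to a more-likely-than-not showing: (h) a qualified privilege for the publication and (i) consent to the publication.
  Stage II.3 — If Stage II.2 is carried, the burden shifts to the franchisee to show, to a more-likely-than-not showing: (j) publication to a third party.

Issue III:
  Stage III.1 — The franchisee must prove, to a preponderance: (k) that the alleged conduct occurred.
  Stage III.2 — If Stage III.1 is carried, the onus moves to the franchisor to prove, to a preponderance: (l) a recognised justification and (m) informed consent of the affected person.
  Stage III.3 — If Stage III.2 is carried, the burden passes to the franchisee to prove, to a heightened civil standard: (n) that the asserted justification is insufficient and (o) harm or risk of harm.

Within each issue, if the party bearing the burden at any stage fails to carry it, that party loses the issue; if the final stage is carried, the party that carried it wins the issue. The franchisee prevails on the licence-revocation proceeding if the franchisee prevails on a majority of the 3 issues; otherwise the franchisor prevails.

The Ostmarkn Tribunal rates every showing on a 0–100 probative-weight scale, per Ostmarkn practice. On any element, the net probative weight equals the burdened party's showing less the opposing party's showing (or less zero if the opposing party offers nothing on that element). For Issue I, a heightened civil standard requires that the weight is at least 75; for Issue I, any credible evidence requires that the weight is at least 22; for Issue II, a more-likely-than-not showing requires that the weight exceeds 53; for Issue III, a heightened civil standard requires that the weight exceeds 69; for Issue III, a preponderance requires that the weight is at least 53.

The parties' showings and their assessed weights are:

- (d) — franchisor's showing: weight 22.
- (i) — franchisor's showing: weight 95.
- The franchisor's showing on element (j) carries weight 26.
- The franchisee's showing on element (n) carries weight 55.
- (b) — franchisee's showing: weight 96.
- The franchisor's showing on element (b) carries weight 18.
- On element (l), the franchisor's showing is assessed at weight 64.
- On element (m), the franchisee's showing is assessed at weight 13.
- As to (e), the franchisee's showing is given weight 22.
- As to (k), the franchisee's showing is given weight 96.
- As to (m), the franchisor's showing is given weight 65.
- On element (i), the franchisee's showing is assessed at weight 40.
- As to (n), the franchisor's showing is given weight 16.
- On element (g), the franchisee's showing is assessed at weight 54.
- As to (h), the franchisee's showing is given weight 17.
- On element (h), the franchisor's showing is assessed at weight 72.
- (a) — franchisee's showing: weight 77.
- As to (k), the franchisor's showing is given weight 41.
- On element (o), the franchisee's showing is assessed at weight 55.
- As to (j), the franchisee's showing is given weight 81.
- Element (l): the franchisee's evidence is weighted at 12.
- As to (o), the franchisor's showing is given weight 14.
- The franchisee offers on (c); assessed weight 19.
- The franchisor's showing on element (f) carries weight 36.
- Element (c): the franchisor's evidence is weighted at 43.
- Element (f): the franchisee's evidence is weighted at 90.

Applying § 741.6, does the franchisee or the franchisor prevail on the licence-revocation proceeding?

franchisee

— Issue I —
At Stage I.1 the franchisee must meet a heightened civil standard (weight is at least 75): on (a) the weight is 77, which does reach 75, so (a) meets the standard; on (b) the weight is 96 less the opposing 18 gives net 78, ≥ 75, so (b) meets the standard.
  Stage I.1 carried; the burden shifts to the franchisor.
At Stage I.2 the franchisor must meet any credible evidence (weight is at least 22): on (c) the weight is 43 less the opposing 19 gives net 24, which does reach 22, so (c) meets the standard; on (d) the weight is 22, which does reach 22, so (d) meets the standard.
  The franchisor carries Stage I.2; the franchisee now bears the burden.
At Stage I.3 the franchisee must meet any credible evidence (weight is at least 22): on (e) the weight is 22, ≥ 22, so (e) meets the standard.
  The franchisee carries the last stage.
Every stage carried; the franchisee prevails on this issue.
— Issue II —
At Stage II.1 the franchisee must meet a more-likely-than-not showing (weight exceeds 53): on (f) the weight is 90 less the opposing 36 gives net 54, > 53, so (f) meets the standard; on (g) the weight is 54, > 53, so (g) meets the standard.
  Stage II.1 is satisfied; the onus moves to the franchisor.
At Stage II.2 the franchisor must meet a more-likely-than-not showing (weight exceeds 53): on (h) the weight is 72 less the opposing 17 gives net 55, > 53, so (h) meets the standard; on (i) the weight is 95 less the opposing 40 gives net 55, > 53, so (i) meets the standard.
  Stage II.2 carried; the burden shifts to the franchisee.
At Stage II.3 the franchisee must meet a more-likely-than-not showing (weight exceeds 53): on (j) the weight is 81 less the opposing 26 gives net 55, > 53, so (j) meets the standard.
  All elements met at the final stage.
With every stage satisfied, the franchisee prevails on this issue.
— Issue III —
At Stage III.1 the franchisee must meet a preponderance (weight is at least 53): on (k) the weight is 96 less the opposing 41 gives net 55, which does reach 53, so (k) meets the standard.
  Stage III.1 carried; the burden shifts to the franchisor.
At Stage III.2 the franchisor must meet a preponderance (weight is at least 53): on (l) the weight is 64 less the opposing 12 gives net 52, which does not reach 53, so (l) does not meet the standard; on (m) the weight is 65 less the opposing 13 gives net 52, < 53, so (m) does not meet the standard.
  Not every element is met, so the franchisor fails to carry Stage III.2.
So the franchisee prevails on this issue.
Per-issue: Issue I → franchisee; Issue II → franchisee; Issue III → franchisee. The franchisee must prevail on a majority of issues; overall, the franchisee prevails.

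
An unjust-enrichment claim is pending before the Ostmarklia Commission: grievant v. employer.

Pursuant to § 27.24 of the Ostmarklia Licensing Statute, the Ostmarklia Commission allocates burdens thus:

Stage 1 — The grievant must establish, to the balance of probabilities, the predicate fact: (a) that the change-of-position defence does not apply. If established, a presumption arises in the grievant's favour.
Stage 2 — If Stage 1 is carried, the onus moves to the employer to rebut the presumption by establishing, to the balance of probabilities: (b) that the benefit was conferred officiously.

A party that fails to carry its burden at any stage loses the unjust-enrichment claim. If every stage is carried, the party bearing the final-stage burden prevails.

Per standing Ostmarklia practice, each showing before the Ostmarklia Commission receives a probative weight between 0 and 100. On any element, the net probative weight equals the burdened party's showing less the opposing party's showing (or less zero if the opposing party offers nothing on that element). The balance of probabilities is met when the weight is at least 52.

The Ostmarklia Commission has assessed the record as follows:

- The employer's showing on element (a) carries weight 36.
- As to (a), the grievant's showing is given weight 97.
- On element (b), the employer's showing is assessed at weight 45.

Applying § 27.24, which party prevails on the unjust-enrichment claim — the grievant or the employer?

grievant

Stage 1 (grievant, the balance of probabilities, weight is at least 52): (a) net 97−36=61 ≥ 52 — meets.
  All elements met. The burden passes to the employer.
Stage 2 (employer, the balance of probabilities, weight is at least 52): (b) 45 < 52 — fails.
  Not every element is met, so the employer fails to carry Stage 2.
So the grievant prevails.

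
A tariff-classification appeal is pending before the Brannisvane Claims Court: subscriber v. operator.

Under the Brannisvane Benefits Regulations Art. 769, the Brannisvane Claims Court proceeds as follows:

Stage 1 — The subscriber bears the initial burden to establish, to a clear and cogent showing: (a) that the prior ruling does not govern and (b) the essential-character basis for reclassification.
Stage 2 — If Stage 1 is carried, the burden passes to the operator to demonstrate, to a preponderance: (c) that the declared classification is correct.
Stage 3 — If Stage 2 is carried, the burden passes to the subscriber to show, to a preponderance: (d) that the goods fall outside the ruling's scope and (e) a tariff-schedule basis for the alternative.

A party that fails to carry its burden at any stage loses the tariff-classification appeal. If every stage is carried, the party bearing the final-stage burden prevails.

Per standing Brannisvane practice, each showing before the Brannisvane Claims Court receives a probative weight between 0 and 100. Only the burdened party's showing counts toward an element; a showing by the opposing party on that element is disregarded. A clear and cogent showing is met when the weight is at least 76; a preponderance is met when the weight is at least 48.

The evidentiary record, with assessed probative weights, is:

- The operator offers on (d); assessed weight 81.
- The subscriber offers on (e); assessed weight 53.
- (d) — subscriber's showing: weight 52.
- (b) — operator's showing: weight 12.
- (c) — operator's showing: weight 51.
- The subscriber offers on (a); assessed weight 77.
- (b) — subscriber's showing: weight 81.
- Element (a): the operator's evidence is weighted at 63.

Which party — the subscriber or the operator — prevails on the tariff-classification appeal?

subscriber

Stage 1 (subscriber, a clear and cogent showing, weight is at least 76): (a) 77 (operator's 63 disregarded) ≥ 76 — meets; (b) 81 (operator's 12 disregarded) ≥ 76 — meets.
  The subscriber carries Stage 1; the operator now bears the burden.
Stage 2 (operator, a preponderance, weight is at least 48): (c) 51 ≥ 48 — meets.
  All elements met. The burden passes to the subscriber.
Stage 3 (subscriber, a preponderance, weight is at least 48): (d) 52 (operator's 81 disregarded) ≥ 48 — meets; (e) 53 ≥ 48 — meets.
  The subscriber carries the last stage.
With every stage satisfied, the subscriber prevails.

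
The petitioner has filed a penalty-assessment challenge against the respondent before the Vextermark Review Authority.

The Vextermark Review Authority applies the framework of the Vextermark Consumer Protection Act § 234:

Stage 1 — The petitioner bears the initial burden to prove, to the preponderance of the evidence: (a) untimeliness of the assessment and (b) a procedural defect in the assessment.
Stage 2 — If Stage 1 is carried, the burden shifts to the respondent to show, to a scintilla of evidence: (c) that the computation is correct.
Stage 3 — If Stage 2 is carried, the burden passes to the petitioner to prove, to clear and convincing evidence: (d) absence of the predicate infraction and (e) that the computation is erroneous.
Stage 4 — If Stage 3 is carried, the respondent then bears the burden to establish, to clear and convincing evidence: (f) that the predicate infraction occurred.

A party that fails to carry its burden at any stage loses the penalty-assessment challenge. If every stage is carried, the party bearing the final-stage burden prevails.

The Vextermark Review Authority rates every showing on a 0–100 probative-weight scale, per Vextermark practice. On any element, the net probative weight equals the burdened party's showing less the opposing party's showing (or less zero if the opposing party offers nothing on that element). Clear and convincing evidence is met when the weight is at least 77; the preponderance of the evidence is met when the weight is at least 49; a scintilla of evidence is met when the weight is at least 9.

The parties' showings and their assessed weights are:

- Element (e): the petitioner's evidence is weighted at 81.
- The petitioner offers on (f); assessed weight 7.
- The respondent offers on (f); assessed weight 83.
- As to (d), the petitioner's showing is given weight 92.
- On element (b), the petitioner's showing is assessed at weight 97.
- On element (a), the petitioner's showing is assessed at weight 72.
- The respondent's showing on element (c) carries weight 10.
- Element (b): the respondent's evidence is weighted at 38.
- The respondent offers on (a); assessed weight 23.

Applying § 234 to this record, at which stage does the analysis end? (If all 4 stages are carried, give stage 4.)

stage 4

At Stage 1 the petitioner must meet the preponderance of the evidence (weight is at least 49): on (a) the weight is 72 less the opposing 23 gives net 49, ≥ 49, so (a) meets the standard; on (b) the weight is 97 less the opposing 38 gives net 59, ≥ 49, so (b) meets the standard.
  The petitioner carries Stage 1; the respondent now bears the burden.
At Stage 2 the respondent must meet a scintilla of evidence (weight is at least 9): on (c) the weight is 10, ≥ 9, so (c) meets the standard.
  Stage 2 carried; the burden shifts to the petitioner.
At Stage 3 the petitioner must meet clear and convincing evidence (weight is at least 77): on (d) the weight is 92, which does reach 77, so (d) meets the standard; on (e) the weight is 81, ≥ 77, so (e) meets the standard.
  Stage 3 is satisfied; the onus moves to the respondent.
At Stage 4 the respondent must meet clear and convincing evidence (weight is at least 77): on (f) the weight is 83 less the opposing 7 gives net 76, < 77, so (f) does not meet the standard.
  The respondent does not carry Stage 4.
The analysis ends at Stage 4; the petitioner prevails.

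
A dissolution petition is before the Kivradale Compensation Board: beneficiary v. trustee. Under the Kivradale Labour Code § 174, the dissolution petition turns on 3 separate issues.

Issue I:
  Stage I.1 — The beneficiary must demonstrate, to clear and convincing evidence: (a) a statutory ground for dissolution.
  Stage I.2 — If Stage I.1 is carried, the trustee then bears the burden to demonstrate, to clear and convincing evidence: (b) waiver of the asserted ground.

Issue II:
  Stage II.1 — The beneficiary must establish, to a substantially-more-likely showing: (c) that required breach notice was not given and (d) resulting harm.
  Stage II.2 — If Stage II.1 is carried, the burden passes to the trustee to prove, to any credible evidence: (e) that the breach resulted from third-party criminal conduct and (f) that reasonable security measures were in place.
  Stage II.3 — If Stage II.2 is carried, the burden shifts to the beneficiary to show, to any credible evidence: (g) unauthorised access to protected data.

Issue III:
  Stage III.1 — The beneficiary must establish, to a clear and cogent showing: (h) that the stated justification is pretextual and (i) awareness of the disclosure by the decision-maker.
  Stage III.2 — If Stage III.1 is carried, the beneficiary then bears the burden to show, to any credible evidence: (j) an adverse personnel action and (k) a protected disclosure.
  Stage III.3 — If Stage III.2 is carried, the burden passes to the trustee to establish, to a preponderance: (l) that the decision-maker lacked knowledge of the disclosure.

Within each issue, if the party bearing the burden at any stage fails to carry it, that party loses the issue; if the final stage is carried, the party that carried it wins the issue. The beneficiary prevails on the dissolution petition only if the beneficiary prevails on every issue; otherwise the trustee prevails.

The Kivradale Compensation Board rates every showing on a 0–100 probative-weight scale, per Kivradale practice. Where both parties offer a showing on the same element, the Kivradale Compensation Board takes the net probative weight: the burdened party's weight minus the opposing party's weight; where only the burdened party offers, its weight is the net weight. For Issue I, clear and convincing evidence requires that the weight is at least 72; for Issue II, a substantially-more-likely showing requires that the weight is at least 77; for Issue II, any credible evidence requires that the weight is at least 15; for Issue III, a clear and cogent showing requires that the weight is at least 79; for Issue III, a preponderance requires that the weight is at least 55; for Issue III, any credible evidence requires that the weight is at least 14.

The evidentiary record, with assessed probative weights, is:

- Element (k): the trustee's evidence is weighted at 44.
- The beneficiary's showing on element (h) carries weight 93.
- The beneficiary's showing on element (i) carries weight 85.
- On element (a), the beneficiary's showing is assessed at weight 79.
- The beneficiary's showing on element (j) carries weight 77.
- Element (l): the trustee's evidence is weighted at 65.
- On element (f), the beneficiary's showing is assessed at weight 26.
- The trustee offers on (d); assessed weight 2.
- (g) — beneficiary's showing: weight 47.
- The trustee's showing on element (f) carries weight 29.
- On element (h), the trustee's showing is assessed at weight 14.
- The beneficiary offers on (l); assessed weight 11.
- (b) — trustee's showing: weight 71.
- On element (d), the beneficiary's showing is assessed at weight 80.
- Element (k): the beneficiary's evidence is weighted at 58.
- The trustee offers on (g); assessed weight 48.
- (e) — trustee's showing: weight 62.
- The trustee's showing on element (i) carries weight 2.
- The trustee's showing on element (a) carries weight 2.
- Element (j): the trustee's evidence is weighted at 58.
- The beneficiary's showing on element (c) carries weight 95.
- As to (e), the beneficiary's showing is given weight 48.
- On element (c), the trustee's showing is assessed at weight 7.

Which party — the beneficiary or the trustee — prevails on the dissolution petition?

beneficiary

— Issue I —
At Stage I.1 the beneficiary must meet clear and convincing evidence (weight is at least 72): on (a) the weight is 79 less the opposing 2 gives net 77, ≥ 72, so (a) meets the standard.
  Stage I.1 carried; the burden shifts to the trustee.
At Stage I.2 the trustee must meet clear and convincing evidence (weight is at least 72): on (b) the weight is 71, < 72, so (b) does not meet the standard.
  Stage I.2 not carried; the trustee fails its burden.
So the beneficiary prevails on this issue.
— Issue II —
Stage II.1 — burden on beneficiary; standard: a substantially-more-likely showing (weight is at least 77).
    (c): 95 − 7 = 88 ≥ 77 [met]
    (d): 80 − 2 = 78 ≥ 77 [met]
  All elements met. The burden passes to the trustee.
Stage II.2 — burden on trustee; standard: any credible evidence (weight is at least 15).
    (e): 62 − 48 = 14 < 15 [not met]
    (f): 29 − 26 = 3 < 15 [not met]
  Stage II.2 not carried; the trustee fails its burden.
The beneficiary prevails on this issue.
— Issue III —
At Stage III.1 the beneficiary must meet a clear and cogent showing (weight is at least 79): on (h) the weight is 93 less the opposing 14 gives net 79, which does reach 79, so (h) meets the standard; on (i) the weight is 85 less the opposing 2 gives net 83, ≥ 79, so (i) meets the standard.
  All elements met. The beneficiary retains the burden for Stage III.2.
At Stage III.2 the beneficiary must meet any credible evidence (weight is at least 14): on (j) the weight is 77 less the opposing 58 gives net 19, ≥ 14, so (j) meets the standard; on (k) the weight is 58 less the opposing 44 gives net 14, ≥ 14, so (k) meets the standard.
  The beneficiary carries Stage III.2; the trustee now bears the burden.
At Stage III.3 the trustee must meet a preponderance (weight is at least 55): on (l) the weight is 65 less the opposing 11 gives net 54, < 55, so (l) does not meet the standard.
  Stage III.3 not carried; the trustee fails its burden.
So the beneficiary prevails on this issue.
Per-issue: Issue I → beneficiary; Issue II → beneficiary; Issue III → beneficiary. The beneficiary must prevail on every issue; overall, the beneficiary prevails.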